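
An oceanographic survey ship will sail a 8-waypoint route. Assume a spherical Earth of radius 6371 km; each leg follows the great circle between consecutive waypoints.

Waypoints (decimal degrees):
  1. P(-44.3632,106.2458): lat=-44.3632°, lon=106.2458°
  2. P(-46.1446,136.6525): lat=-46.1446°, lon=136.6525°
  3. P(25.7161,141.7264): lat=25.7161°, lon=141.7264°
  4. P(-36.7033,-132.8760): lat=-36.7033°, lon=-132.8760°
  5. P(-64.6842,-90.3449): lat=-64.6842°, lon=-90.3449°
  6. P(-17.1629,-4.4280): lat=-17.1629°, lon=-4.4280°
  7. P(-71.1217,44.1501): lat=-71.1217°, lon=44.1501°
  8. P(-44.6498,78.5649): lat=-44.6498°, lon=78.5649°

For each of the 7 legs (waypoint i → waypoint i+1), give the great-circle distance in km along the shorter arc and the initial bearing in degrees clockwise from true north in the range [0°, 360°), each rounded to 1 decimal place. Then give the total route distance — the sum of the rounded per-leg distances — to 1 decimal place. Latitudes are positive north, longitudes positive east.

Leg 1: dist=2373.8 km, bearing=105.6°
Leg 2: dist=8006.9 km, bearing=4.8°
Leg 3: dist=11299.3 km, bearing=125.3°
Leg 4: dist=4174.5 km, bearing=151.7°
Leg 5: dist=8094.1 km, bearing=93.9°
Leg 6: dist=6790.6 km, bearing=163.9°
Leg 7: dist=3475.4 km, bearing=50.8°
Total: 44214.6 km

Leg 1: φ1=-0.7742839, φ2=-0.8053752, Δφ=-0.0310913, Δλ=0.5306970 rad; a=sin²(Δφ/2)+cosφ1·cosφ2·sin²(Δλ/2)=0.0343066516; c=2·atan2(√a, √(1-a))=0.372592579; dist=6371·c=2373.787 ≈ 2373.8 km; running total=2373.8 km
Leg 1 bearing: y=sinΔλ·cosφ2=0.35067068, x=cosφ1·sinφ2-sinφ1·cosφ2·cosΔλ=-0.09771845; θ=atan2(y, x)=105.5711° ≈ 105.6°
Leg 2: φ1=-0.8053752, φ2=0.4488306, Δφ=1.2542058, Δλ=0.0885563 rad; a=sin²(Δφ/2)+cosφ1·cosφ2·sin²(Δλ/2)=0.3455588491; c=2·atan2(√a, √(1-a))=1.256778682; dist=6371·c=8006.937 ≈ 8006.9 km; running total=10380.7 km
Leg 2 bearing: y=sinΔλ·cosφ2=0.07968098, x=cosφ1·sinφ2-sinφ1·cosφ2·cosΔλ=0.94775665; θ=atan2(y, x)=4.8057° ≈ 4.8°
Leg 3: φ1=0.4488306, φ2=-0.6405934, Δφ=-1.0894240, Δλ=-4.7927160 rad; a=sin²(Δφ/2)+cosφ1·cosφ2·sin²(Δλ/2)=0.6006882210; c=2·atan2(√a, √(1-a))=1.773559275; dist=6371·c=11299.346 ≈ 11299.3 km; running total=21680.0 km
Leg 3 bearing: y=sinΔλ·cosφ2=0.79915602, x=cosφ1·sinφ2-sinφ1·cosφ2·cosΔλ=-0.56638960; θ=atan2(y, x)=125.3265° ≈ 125.3°
Leg 4: φ1=-0.6405934, φ2=-1.1289523, Δφ=-0.4883588, Δλ=0.7423077 rad; a=sin²(Δφ/2)+cosφ1·cosφ2·sin²(Δλ/2)=0.1035454980; c=2·atan2(√a, √(1-a))=0.655228025; dist=6371·c=4174.458 ≈ 4174.5 km; running total=25854.5 km
Leg 4 bearing: y=sinΔλ·cosφ2=0.28905829, x=cosφ1·sinφ2-sinφ1·cosφ2·cosΔλ=-0.53641459; θ=atan2(y, x)=151.6811° ≈ 151.7°
Leg 5: φ1=-1.1289523, φ2=-0.2995491, Δφ=0.8294031, Δλ=1.4995328 rad; a=sin²(Δφ/2)+cosφ1·cosφ2·sin²(Δλ/2)=0.3520791931; c=2·atan2(√a, √(1-a))=1.270459876; dist=6371·c=8094.100 ≈ 8094.1 km; running total=33948.6 km
Leg 5 bearing: y=sinΔλ·cosφ2=0.95304449, x=cosφ1·sinφ2-sinφ1·cosφ2·cosΔλ=-0.06468335; θ=atan2(y, x)=93.8827° ≈ 93.9°
Leg 6: φ1=-0.2995491, φ2=-1.2413078, Δφ=-0.9417587, Δλ=0.8478478 rad; a=sin²(Δφ/2)+cosφ1·cosφ2·sin²(Δλ/2)=0.2581251330; c=2·atan2(√a, √(1-a))=1.065862262; dist=6371·c=6790.608 ≈ 6790.6 km; running total=40739.2 km
Leg 6 bearing: y=sinΔλ·cosφ2=0.24262344, x=cosφ1·sinφ2-sinφ1·cosφ2·cosΔλ=-0.84090431; θ=atan2(y, x)=163.9057° ≈ 163.9°
Leg 7: φ1=-1.2413078, φ2=-0.7792860, Δφ=0.4620218, Δλ=0.6006516 rad; a=sin²(Δφ/2)+cosφ1·cosφ2·sin²(Δλ/2)=0.0725683755; c=2·atan2(√a, √(1-a))=0.545509108; dist=6371·c=3475.439 ≈ 3475.4 km; running total=44214.6 km
Leg 7 bearing: y=sinΔλ·cosφ2=0.40207789, x=cosφ1·sinφ2-sinφ1·cosφ2·cosΔλ=0.32793627; θ=atan2(y, x)=50.7992° ≈ 50.8°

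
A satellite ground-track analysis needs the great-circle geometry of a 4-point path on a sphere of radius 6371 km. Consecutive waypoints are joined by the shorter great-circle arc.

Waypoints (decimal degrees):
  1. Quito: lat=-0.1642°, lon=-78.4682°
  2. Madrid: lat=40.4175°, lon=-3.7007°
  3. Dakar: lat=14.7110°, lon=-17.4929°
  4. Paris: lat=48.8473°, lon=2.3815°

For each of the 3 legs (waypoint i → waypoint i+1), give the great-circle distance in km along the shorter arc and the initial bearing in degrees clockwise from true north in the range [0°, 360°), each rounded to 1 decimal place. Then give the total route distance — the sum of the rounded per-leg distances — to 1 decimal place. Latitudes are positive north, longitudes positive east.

Leg 1: φ1=-0.0028658, φ2=0.7054185, Δφ=0.7082843, Δλ=1.3049390 rad; a=sin²(Δφ/2)+cosφ1·cosφ2·sin²(Δλ/2)=0.4009134894; c=2·atan2(√a, √(1-a))=1.371302705; dist=6371·c=8736.570 ≈ 8736.6 km; running total=8736.6 km
Leg 1 bearing: y=sinΔλ·cosφ2=0.73459262, x=cosφ1·sinφ2-sinφ1·cosφ2·cosΔλ=0.64892306; θ=atan2(y, x)=48.5433° ≈ 48.5°
Leg 2: φ1=0.7054185, φ2=0.2567554, Δφ=-0.4486631, Δλ=-0.2407193 rad; a=sin²(Δφ/2)+cosφ1·cosφ2·sin²(Δλ/2)=0.0601022482; c=2·atan2(√a, √(1-a))=0.495364497; dist=6371·c=3155.967 ≈ 3156.0 km; running total=11892.6 km
Leg 2 bearing: y=sinΔλ·cosφ2=-0.23058622, x=cosφ1·sinφ2-sinφ1·cosφ2·cosΔλ=-0.41568000; θ=atan2(y, x)=-150.9820° <0 so +360° → 209.0180° ≈ 209.0°
Leg 3: φ1=0.2567554, φ2=0.8525462, Δφ=0.5957908, Δλ=0.3468737 rad; a=sin²(Δφ/2)+cosφ1·cosφ2·sin²(Δλ/2)=0.1051023264; c=2·atan2(√a, √(1-a))=0.660321054; dist=6371·c=4206.905 ≈ 4206.9 km; running total=16099.5 km
Leg 3 bearing: y=sinΔλ·cosφ2=0.22371643, x=cosφ1·sinφ2-sinφ1·cosφ2·cosΔλ=0.57111669; θ=atan2(y, x)=21.3912° ≈ 21.4°

Leg 1: dist=8736.6 km, bearing=48.5°
Leg 2: dist=3156.0 km, bearing=209.0°
Leg 3: dist=4206.9 km, bearing=21.4°
Total: 16099.5 km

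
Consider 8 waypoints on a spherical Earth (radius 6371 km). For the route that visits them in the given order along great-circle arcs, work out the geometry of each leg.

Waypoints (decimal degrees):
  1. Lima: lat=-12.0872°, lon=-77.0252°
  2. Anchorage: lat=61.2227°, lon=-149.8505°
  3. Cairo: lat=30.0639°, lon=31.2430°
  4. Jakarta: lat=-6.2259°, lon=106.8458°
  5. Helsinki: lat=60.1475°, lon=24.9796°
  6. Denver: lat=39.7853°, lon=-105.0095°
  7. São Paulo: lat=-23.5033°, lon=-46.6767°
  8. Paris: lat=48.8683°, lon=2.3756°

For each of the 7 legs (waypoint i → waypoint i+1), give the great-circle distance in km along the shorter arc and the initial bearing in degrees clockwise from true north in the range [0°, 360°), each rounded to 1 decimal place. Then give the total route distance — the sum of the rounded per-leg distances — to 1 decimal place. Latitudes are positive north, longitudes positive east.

Leg 1: φ1=-0.2109614, φ2=1.0685377, Δφ=1.2794991, Δλ=-1.2710413 rad; a=sin²(Δφ/2)+cosφ1·cosφ2·sin²(Δλ/2)=0.5222687563; c=2·atan2(√a, √(1-a))=1.615348577; dist=6371·c=10291.386 ≈ 10291.4 km; running total=10291.4 km
Leg 1 bearing: y=sinΔλ·cosφ2=-0.45993998, x=cosφ1·sinφ2-sinφ1·cosφ2·cosΔλ=0.88683235; θ=atan2(y, x)=-27.4127° <0 so +360° → 332.5873° ≈ 332.6°
Leg 2: φ1=1.0685377, φ2=0.5247140, Δφ=-0.5438237, Δλ=3.1606778 rad; a=sin²(Δφ/2)+cosφ1·cosφ2·sin²(Δλ/2)=0.4887353019; c=2·atan2(√a, √(1-a))=1.548265024; dist=6371·c=9863.996 ≈ 9864.0 km; running total=20155.4 km
Leg 2 bearing: y=sinΔλ·cosφ2=-0.01651659, x=cosφ1·sinφ2-sinφ1·cosφ2·cosΔλ=0.99960974; θ=atan2(y, x)=-0.9466° <0 so +360° → 359.0534° ≈ 359.1°
Leg 3: φ1=0.5247140, φ2=-0.1086625, Δφ=-0.6333765, Δλ=1.3195178 rad; a=sin²(Δφ/2)+cosφ1·cosφ2·sin²(Δλ/2)=0.4202031464; c=2·atan2(√a, √(1-a))=1.410517255; dist=6371·c=8986.405 ≈ 8986.4 km; running total=29141.8 km
Leg 3 bearing: y=sinΔλ·cosφ2=0.96288258, x=cosφ1·sinφ2-sinφ1·cosφ2·cosΔλ=-0.21768552; θ=atan2(y, x)=102.7391° ≈ 102.7°
Leg 4: φ1=-0.1086625, φ2=1.0497719, Δφ=1.1584344, Δλ=-1.4288347 rad; a=sin²(Δφ/2)+cosφ1·cosφ2·sin²(Δλ/2)=0.5120235349; c=2·atan2(√a, √(1-a))=1.594845715; dist=6371·c=10160.762 ≈ 10160.8 km; running total=39302.6 km
Leg 4 bearing: y=sinΔλ·cosφ2=-0.49276151, x=cosφ1·sinφ2-sinφ1·cosφ2·cosΔλ=0.86983207; θ=atan2(y, x)=-29.5316° <0 so +360° → 330.4684° ≈ 330.5°
Leg 5: φ1=1.0497719, φ2=0.6943845, Δφ=-0.3553874, Δλ=-2.2687378 rad; a=sin²(Δφ/2)+cosφ1·cosφ2·sin²(Δλ/2)=0.3454070751; c=2·atan2(√a, √(1-a))=1.256459511; dist=6371·c=8004.904 ≈ 8004.9 km; running total=47307.5 km
Leg 5 bearing: y=sinΔλ·cosφ2=-0.58875907, x=cosφ1·sinφ2-sinφ1·cosφ2·cosΔλ=0.74683791; θ=atan2(y, x)=-38.2500° <0 so +360° → 321.7500° ≈ 321.8°
Leg 6: φ1=0.6943845, φ2=-0.4102100, Δφ=-1.1045944, Δλ=1.0180994 rad; a=sin²(Δφ/2)+cosφ1·cosφ2·sin²(Δλ/2)=0.4426221711; c=2·atan2(√a, √(1-a))=1.455787298; dist=6371·c=9274.821 ≈ 9274.8 km; running total=56582.3 km
Leg 6 bearing: y=sinΔλ·cosφ2=0.78050109, x=cosφ1·sinφ2-sinφ1·cosφ2·cosΔλ=-0.61453168; θ=atan2(y, x)=128.2153° ≈ 128.2°
Leg 7: φ1=-0.4102100, φ2=0.8529127, Δφ=1.2631227, Δλ=0.8561241 rad; a=sin²(Δφ/2)+cosφ1·cosφ2·sin²(Δλ/2)=0.4525226910; c=2·atan2(√a, √(1-a))=1.475698436; dist=6371·c=9401.675 ≈ 9401.7 km; running total=65984.0 km
Leg 7 bearing: y=sinΔλ·cosφ2=0.49683569, x=cosφ1·sinφ2-sinφ1·cosφ2·cosΔλ=0.86263429; θ=atan2(y, x)=29.9399° ≈ 29.9°

Leg 1: dist=10291.4 km, bearing=332.6°
Leg 2: dist=9864.0 km, bearing=359.1°
Leg 3: dist=8986.4 km, bearing=102.7°
Leg 4: dist=10160.8 km, bearing=330.5°
Leg 5: dist=8004.9 km, bearing=321.8°
Leg 6: dist=9274.8 km, bearing=128.2°
Leg 7: dist=9401.7 km, bearing=29.9°
Total: 65984.0 km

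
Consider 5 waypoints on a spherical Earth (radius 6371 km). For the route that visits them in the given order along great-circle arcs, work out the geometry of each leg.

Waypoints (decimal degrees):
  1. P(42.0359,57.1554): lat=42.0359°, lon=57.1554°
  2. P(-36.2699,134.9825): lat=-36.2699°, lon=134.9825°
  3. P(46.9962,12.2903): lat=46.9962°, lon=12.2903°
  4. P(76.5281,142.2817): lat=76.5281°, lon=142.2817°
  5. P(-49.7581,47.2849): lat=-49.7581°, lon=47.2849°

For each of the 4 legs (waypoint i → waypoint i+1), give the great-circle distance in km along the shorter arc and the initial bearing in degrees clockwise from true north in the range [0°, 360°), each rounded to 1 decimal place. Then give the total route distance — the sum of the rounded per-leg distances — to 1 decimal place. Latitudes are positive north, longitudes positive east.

Leg 1: φ1=0.7336649, φ2=-0.6330292, Δφ=-1.3666940, Δλ=1.3583391 rad; a=sin²(Δφ/2)+cosφ1·cosφ2·sin²(Δλ/2)=0.6349293483; c=2·atan2(√a, √(1-a))=1.844042607; dist=6371·c=11748.395 ≈ 11748.4 km; running total=11748.4 km
Leg 1 bearing: y=sinΔλ·cosφ2=0.78811149, x=cosφ1·sinφ2-sinφ1·cosφ2·cosΔλ=-0.55322379; θ=atan2(y, x)=125.0674° ≈ 125.1°
Leg 2: φ1=-0.6330292, φ2=0.8202384, Δφ=1.4532676, Δλ=-2.1413829 rad; a=sin²(Δφ/2)+cosφ1·cosφ2·sin²(Δλ/2)=0.8648229419; c=2·atan2(√a, √(1-a))=2.388600288; dist=6371·c=15217.772 ≈ 15217.8 km; running total=26966.2 km
Leg 2 bearing: y=sinΔλ·cosφ2=-0.57399995, x=cosφ1·sinφ2-sinφ1·cosφ2·cosΔλ=0.37167317; θ=atan2(y, x)=-57.0764° <0 so +360° → 302.9236° ≈ 302.9°
Leg 3: φ1=0.8202384, φ2=1.3356673, Δφ=0.5154289, Δλ=2.2687779 rad; a=sin²(Δφ/2)+cosφ1·cosφ2·sin²(Δλ/2)=0.1954658620; c=2·atan2(√a, √(1-a))=0.915911028; dist=6371·c=5835.269 ≈ 5835.3 km; running total=32801.5 km
Leg 3 bearing: y=sinΔλ·cosφ2=0.17848666, x=cosφ1·sinφ2-sinφ1·cosφ2·cosΔλ=0.77277315; θ=atan2(y, x)=13.0055° ≈ 13.0°
Leg 4: φ1=1.3356673, φ2=-0.8684427, Δφ=-2.2041100, Δλ=-1.6580069 rad; a=sin²(Δφ/2)+cosφ1·cosφ2·sin²(Δλ/2)=0.8777145483; c=2·atan2(√a, √(1-a))=2.427105078; dist=6371·c=15463.086 ≈ 15463.1 km; running total=48264.6 km
Leg 4 bearing: y=sinΔλ·cosφ2=-0.64356093, x=cosφ1·sinφ2-sinφ1·cosφ2·cosΔλ=-0.12311055; θ=atan2(y, x)=-100.8296° <0 so +360° → 259.1704° ≈ 259.2°

Leg 1: dist=11748.4 km, bearing=125.1°
Leg 2: dist=15217.8 km, bearing=302.9°
Leg 3: dist=5835.3 km, bearing=13.0°
Leg 4: dist=15463.1 km, bearing=259.2°
Total: 48264.6 km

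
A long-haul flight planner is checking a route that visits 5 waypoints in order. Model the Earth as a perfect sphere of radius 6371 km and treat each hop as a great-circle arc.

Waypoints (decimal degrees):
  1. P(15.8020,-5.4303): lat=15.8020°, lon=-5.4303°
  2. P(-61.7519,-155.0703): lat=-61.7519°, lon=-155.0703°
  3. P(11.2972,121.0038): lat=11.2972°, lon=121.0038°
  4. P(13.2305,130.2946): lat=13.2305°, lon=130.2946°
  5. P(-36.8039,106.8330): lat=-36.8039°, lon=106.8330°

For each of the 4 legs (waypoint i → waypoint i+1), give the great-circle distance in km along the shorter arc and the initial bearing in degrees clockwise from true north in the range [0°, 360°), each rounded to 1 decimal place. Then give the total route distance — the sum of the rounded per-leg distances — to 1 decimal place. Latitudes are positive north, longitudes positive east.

Leg 1: dist=14373.0 km, bearing=198.0°
Leg 2: dist=10796.1 km, bearing=280.7°
Leg 3: dist=1032.0 km, bearing=77.0°
Leg 4: dist=6082.1 km, bearing=203.0°
Total: 32283.2 km

Leg 1: φ1=0.2757969, φ2=-1.0777740, Δφ=-1.3535709, Δλ=-2.6117107 rad; a=sin²(Δφ/2)+cosφ1·cosφ2·sin²(Δλ/2)=0.8164180267; c=2·atan2(√a, √(1-a))=2.256006879; dist=6371·c=14373.020 ≈ 14373.0 km; running total=14373.0 km
Leg 1 bearing: y=sinΔλ·cosφ2=-0.23921590, x=cosφ1·sinφ2-sinφ1·cosφ2·cosΔλ=-0.73640633; θ=atan2(y, x)=-162.0040° <0 so +360° → 197.9960° ≈ 198.0°
Leg 2: φ1=-1.0777740, φ2=0.1971733, Δφ=1.2749473, Δλ=4.8184020 rad; a=sin²(Δφ/2)+cosφ1·cosφ2·sin²(Δλ/2)=0.5617286660; c=2·atan2(√a, √(1-a))=1.694569446; dist=6371·c=10796.102 ≈ 10796.1 km; running total=25169.1 km
Leg 2 bearing: y=sinΔλ·cosφ2=-0.97511889, x=cosφ1·sinφ2-sinφ1·cosφ2·cosΔλ=0.18412343; θ=atan2(y, x)=-79.3072° <0 so +360° → 280.6928° ≈ 280.7°
Leg 3: φ1=0.1971733, φ2=0.2309158, Δφ=0.0337425, Δλ=0.1621551 rad; a=sin²(Δφ/2)+cosφ1·cosφ2·sin²(Δλ/2)=0.0065459705; c=2·atan2(√a, √(1-a))=0.161991405; dist=6371·c=1032.047 ≈ 1032.0 km; running total=26201.1 km
Leg 3 bearing: y=sinΔλ·cosφ2=0.15716015, x=cosφ1·sinφ2-sinφ1·cosφ2·cosΔλ=0.03623770; θ=atan2(y, x)=77.0158° ≈ 77.0°
Leg 4: φ1=0.2309158, φ2=-0.6423492, Δφ=-0.8732650, Δλ=-0.4094822 rad; a=sin²(Δφ/2)+cosφ1·cosφ2·sin²(Δλ/2)=0.2110554133; c=2·atan2(√a, √(1-a))=0.954656444; dist=6371·c=6082.116 ≈ 6082.1 km; running total=32283.2 km
Leg 4 bearing: y=sinΔλ·cosφ2=-0.31878244, x=cosφ1·sinφ2-sinφ1·cosφ2·cosΔλ=-0.75128015; θ=atan2(y, x)=-157.0076° <0 so +360° → 202.9924° ≈ 203.0°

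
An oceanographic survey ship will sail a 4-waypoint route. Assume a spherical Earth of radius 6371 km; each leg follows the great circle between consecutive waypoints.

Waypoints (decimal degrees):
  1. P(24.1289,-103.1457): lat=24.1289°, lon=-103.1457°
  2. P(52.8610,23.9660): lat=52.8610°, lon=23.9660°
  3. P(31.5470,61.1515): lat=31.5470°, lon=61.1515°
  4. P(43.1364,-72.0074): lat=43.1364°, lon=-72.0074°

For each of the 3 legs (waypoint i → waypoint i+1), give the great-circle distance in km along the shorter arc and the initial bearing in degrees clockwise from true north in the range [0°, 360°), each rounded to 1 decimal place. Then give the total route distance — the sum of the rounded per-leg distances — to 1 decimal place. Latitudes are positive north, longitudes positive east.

Leg 1: φ1=0.4211287, φ2=0.9225985, Δφ=0.5014697, Δλ=2.2185177 rad; a=sin²(Δφ/2)+cosφ1·cosφ2·sin²(Δλ/2)=0.5032900939; c=2·atan2(√a, √(1-a))=1.577376562; dist=6371·c=10049.466 ≈ 10049.5 km; running total=10049.5 km
Leg 1 bearing: y=sinΔλ·cosφ2=0.48146751, x=cosφ1·sinφ2-sinφ1·cosφ2·cosΔλ=0.87643924; θ=atan2(y, x)=28.7820° ≈ 28.8°
Leg 2: φ1=0.9225985, φ2=0.5505990, Δφ=-0.3719995, Δλ=0.6490094 rad; a=sin²(Δφ/2)+cosφ1·cosφ2·sin²(Δλ/2)=0.0865044610; c=2·atan2(√a, √(1-a))=0.597061808; dist=6371·c=3803.881 ≈ 3803.9 km; running total=13853.4 km
Leg 2 bearing: y=sinΔλ·cosφ2=0.51507437, x=cosφ1·sinφ2-sinφ1·cosφ2·cosΔλ=-0.22535338; θ=atan2(y, x)=113.6302° ≈ 113.6°
Leg 3: φ1=0.5505990, φ2=0.7528722, Δφ=0.2022732, Δλ=-2.3240612 rad; a=sin²(Δφ/2)+cosφ1·cosφ2·sin²(Δλ/2)=0.5338262865; c=2·atan2(√a, √(1-a))=1.638500613; dist=6371·c=10438.887 ≈ 10438.9 km; running total=24292.3 km
Leg 3 bearing: y=sinΔλ·cosφ2=-0.53230705, x=cosφ1·sinφ2-sinφ1·cosφ2·cosΔλ=0.84384379; θ=atan2(y, x)=-32.2442° <0 so +360° → 327.7558° ≈ 327.8°

Leg 1: dist=10049.5 km, bearing=28.8°
Leg 2: dist=3803.9 km, bearing=113.6°
Leg 3: dist=10438.9 km, bearing=327.8°
Total: 24292.3 km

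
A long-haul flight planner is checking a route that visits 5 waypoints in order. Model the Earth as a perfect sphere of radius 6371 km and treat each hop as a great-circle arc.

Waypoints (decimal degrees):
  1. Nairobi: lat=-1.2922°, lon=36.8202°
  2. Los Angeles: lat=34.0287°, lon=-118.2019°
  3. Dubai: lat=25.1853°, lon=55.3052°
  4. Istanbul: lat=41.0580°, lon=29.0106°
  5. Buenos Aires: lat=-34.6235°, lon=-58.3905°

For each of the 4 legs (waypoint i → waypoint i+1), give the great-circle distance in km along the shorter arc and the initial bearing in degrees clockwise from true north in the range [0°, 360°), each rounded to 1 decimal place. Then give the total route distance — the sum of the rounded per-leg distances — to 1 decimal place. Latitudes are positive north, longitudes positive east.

Leg 1: dist=15543.8 km, bearing=327.2°
Leg 2: dist=13395.2 km, bearing=6.8°
Leg 3: dist=2998.6 km, bearing=312.6°
Leg 4: dist=12252.1 km, bearing=241.1°
Total: 44189.7 km

Leg 1: φ1=-0.0225531, φ2=0.5939129, Δφ=0.6164660, Δλ=-2.7056461 rad; a=sin²(Δφ/2)+cosφ1·cosφ2·sin²(Δλ/2)=0.8818365479; c=2·atan2(√a, √(1-a))=2.439779857; dist=6371·c=15543.837 ≈ 15543.8 km; running total=15543.8 km
Leg 1 bearing: y=sinΔλ·cosφ2=-0.34995825, x=cosφ1·sinφ2-sinφ1·cosφ2·cosΔλ=0.54252431; θ=atan2(y, x)=-32.8243° <0 so +360° → 327.1757° ≈ 327.2°
Leg 2: φ1=0.5939129, φ2=0.4395664, Δφ=-0.1543464, Δλ=3.0282702 rad; a=sin²(Δφ/2)+cosφ1·cosφ2·sin²(Δλ/2)=0.7535112745; c=2·atan2(√a, √(1-a))=2.102523204; dist=6371·c=13395.175 ≈ 13395.2 km; running total=28939.0 km
Leg 2 bearing: y=sinΔλ·cosφ2=0.10233027, x=cosφ1·sinφ2-sinφ1·cosφ2·cosΔλ=0.85583681; θ=atan2(y, x)=6.8183° ≈ 6.8°
Leg 3: φ1=0.4395664, φ2=0.7165973, Δφ=0.2770309, Δλ=-0.4589273 rad; a=sin²(Δφ/2)+cosφ1·cosφ2·sin²(Δλ/2)=0.0543667875; c=2·atan2(√a, √(1-a))=0.470666095; dist=6371·c=2998.614 ≈ 2998.6 km; running total=31937.6 km
Leg 3 bearing: y=sinΔλ·cosφ2=-0.33403194, x=cosφ1·sinφ2-sinφ1·cosφ2·cosΔλ=0.30670316; θ=atan2(y, x)=-47.4423° <0 so +360° → 312.5577° ≈ 312.6°
Leg 4: φ1=0.7165973, φ2=-0.6042941, Δφ=-1.3208914, Δλ=-1.5254370 rad; a=sin²(Δφ/2)+cosφ1·cosφ2·sin²(Δλ/2)=0.6725291259; c=2·atan2(√a, √(1-a))=1.923097175; dist=6371·c=12252.052 ≈ 12252.1 km; running total=44189.7 km
Leg 4 bearing: y=sinΔλ·cosφ2=-0.82205699, x=cosφ1·sinφ2-sinφ1·cosφ2·cosΔλ=-0.45294272; θ=atan2(y, x)=-118.8542° <0 so +360° → 241.1458° ≈ 241.1°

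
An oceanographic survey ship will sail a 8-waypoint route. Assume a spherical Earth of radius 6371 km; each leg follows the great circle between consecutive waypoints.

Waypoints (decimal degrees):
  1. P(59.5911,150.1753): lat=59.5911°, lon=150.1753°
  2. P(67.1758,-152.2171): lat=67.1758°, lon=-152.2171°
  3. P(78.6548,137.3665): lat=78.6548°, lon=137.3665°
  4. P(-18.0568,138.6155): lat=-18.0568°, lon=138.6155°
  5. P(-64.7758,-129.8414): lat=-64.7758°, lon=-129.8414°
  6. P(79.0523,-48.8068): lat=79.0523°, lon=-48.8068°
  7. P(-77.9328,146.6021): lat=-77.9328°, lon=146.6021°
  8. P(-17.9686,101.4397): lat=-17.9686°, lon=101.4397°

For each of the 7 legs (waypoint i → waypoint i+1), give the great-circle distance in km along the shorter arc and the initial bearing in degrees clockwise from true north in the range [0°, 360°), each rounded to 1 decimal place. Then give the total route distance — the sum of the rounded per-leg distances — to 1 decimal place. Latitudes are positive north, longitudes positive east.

Leg 1: dist=2872.2 km, bearing=48.7°
Leg 2: dist=2410.6 km, bearing=329.9°
Leg 3: dist=10754.1 km, bearing=178.8°
Leg 4: dist=8269.1 km, bearing=153.7°
Leg 5: dist=16803.0 km, bearing=22.8°
Leg 6: dist=19652.6 km, bearing=282.3°
Leg 7: dist=7091.5 km, bearing=311.2°
Total: 67853.1 km

Leg 1: φ1=1.0400609, φ2=1.1724389, Δφ=0.1323780, Δλ=-5.2777430 rad; a=sin²(Δφ/2)+cosφ1·cosφ2·sin²(Δλ/2)=0.0499546178; c=2·atan2(√a, √(1-a))=0.450818539; dist=6371·c=2872.165 ≈ 2872.2 km; running total=2872.2 km
Leg 1 bearing: y=sinΔλ·cosφ2=0.32754652, x=cosφ1·sinφ2-sinφ1·cosφ2·cosΔλ=0.28731497; θ=atan2(y, x)=48.7436° ≈ 48.7°
Leg 2: φ1=1.1724389, φ2=1.3727852, Δφ=0.2003463, Δλ=5.0541873 rad; a=sin²(Δφ/2)+cosφ1·cosφ2·sin²(Δλ/2)=0.0353667906; c=2·atan2(√a, √(1-a))=0.378374286; dist=6371·c=2410.623 ≈ 2410.6 km; running total=5282.8 km
Leg 2 bearing: y=sinΔλ·cosφ2=-0.18534012, x=cosφ1·sinφ2-sinφ1·cosφ2·cosΔλ=0.31955119; θ=atan2(y, x)=-30.1138° <0 so +360° → 329.8862° ≈ 329.9°
Leg 3: φ1=1.3727852, φ2=-0.3151506, Δφ=-1.6879358, Δλ=0.0217992 rad; a=sin²(Δφ/2)+cosφ1·cosφ2·sin²(Δλ/2)=0.5584581237; c=2·atan2(√a, √(1-a))=1.687980589; dist=6371·c=10754.124 ≈ 10754.1 km; running total=16036.9 km
Leg 3 bearing: y=sinΔλ·cosφ2=0.02072391, x=cosφ1·sinφ2-sinφ1·cosφ2·cosΔλ=-0.99292553; θ=atan2(y, x)=178.8043° ≈ 178.8°
Leg 4: φ1=-0.3151506, φ2=-1.1305510, Δφ=-0.8154004, Δλ=-4.6854568 rad; a=sin²(Δφ/2)+cosφ1·cosφ2·sin²(Δλ/2)=0.3652533701; c=2·atan2(√a, √(1-a))=1.297929543; dist=6371·c=8269.109 ≈ 8269.1 km; running total=24306.0 km
Leg 4 bearing: y=sinΔλ·cosφ2=0.42600688, x=cosφ1·sinφ2-sinφ1·cosφ2·cosΔλ=-0.86365012; θ=atan2(y, x)=153.7446° ≈ 153.7°
Leg 5: φ1=-1.1305510, φ2=1.3797229, Δφ=2.5102739, Δλ=1.4143206 rad; a=sin²(Δφ/2)+cosφ1·cosφ2·sin²(Δλ/2)=0.9377854466; c=2·atan2(√a, √(1-a))=2.637412635; dist=6371·c=16802.956 ≈ 16803.0 km; running total=41109.0 km
Leg 5 bearing: y=sinΔλ·cosφ2=0.18759264, x=cosφ1·sinφ2-sinφ1·cosφ2·cosΔλ=0.44517930; θ=atan2(y, x)=22.8499° ≈ 22.8°
Leg 6: φ1=1.3797229, φ2=-1.3601840, Δφ=-2.7399069, Δλ=3.4105287 rad; a=sin²(Δφ/2)+cosφ1·cosφ2·sin²(Δλ/2)=0.9991909819; c=2·atan2(√a, √(1-a))=3.084698494; dist=6371·c=19652.614 ≈ 19652.6 km; running total=60761.6 km
Leg 6 bearing: y=sinΔλ·cosφ2=-0.05554815, x=cosφ1·sinφ2-sinφ1·cosφ2·cosΔλ=0.01215968; θ=atan2(y, x)=-77.6525° <0 so +360° → 282.3475° ≈ 282.3°
Leg 7: φ1=-1.3601840, φ2=-0.3136112, Δφ=1.0465727, Δλ=-0.7882326 rad; a=sin²(Δφ/2)+cosφ1·cosφ2·sin²(Δλ/2)=0.2790517343; c=2·atan2(√a, √(1-a))=1.113084602; dist=6371·c=7091.462 ≈ 7091.5 km; running total=67853.1 km
Leg 7 bearing: y=sinΔλ·cosφ2=-0.67452194, x=cosφ1·sinφ2-sinφ1·cosφ2·cosΔλ=0.59139464; θ=atan2(y, x)=-48.7570° <0 so +360° → 311.2430° ≈ 311.2°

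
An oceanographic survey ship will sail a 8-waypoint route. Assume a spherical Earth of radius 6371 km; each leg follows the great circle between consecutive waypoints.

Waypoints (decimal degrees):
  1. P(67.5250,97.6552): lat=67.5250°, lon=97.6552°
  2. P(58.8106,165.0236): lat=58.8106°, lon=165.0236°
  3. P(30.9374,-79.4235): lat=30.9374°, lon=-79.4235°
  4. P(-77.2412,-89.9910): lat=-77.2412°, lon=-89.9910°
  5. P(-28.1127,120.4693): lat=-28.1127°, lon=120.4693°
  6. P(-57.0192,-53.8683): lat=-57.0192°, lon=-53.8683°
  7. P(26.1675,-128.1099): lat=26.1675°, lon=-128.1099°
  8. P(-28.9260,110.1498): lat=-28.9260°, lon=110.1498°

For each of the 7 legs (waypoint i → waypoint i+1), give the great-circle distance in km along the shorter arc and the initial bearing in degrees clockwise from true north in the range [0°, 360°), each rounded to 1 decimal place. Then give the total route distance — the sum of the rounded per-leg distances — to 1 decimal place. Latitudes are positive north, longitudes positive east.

Leg 1: dist=3327.7 km, bearing=73.4°
Leg 2: dist=8409.6 km, bearing=53.0°
Leg 3: dist=12050.5 km, bearing=182.4°
Leg 4: dist=8121.9 km, bearing=207.9°
Leg 5: dist=10533.9 km, bearing=183.1°
Leg 6: dist=11533.6 km, bearing=297.2°
Leg 7: dist=14321.5 km, bearing=252.8°
Total: 68298.7 km

Leg 1: φ1=1.1785336, φ2=1.0264386, Δφ=-0.1520950, Δλ=1.1758004 rad; a=sin²(Δφ/2)+cosφ1·cosφ2·sin²(Δλ/2)=0.0666675240; c=2·atan2(√a, √(1-a))=0.522318259; dist=6371·c=3327.690 ≈ 3327.7 km; running total=3327.7 km
Leg 1 bearing: y=sinΔλ·cosφ2=0.47799189, x=cosφ1·sinφ2-sinφ1·cosφ2·cosΔλ=0.14288322; θ=atan2(y, x)=73.3573° ≈ 73.4°
Leg 2: φ1=1.0264386, φ2=0.5399595, Δφ=-0.4864791, Δλ=-4.2664067 rad; a=sin²(Δφ/2)+cosφ1·cosφ2·sin²(Δλ/2)=0.3759031365; c=2·atan2(√a, √(1-a))=1.319981134; dist=6371·c=8409.600 ≈ 8409.6 km; running total=11737.3 km
Leg 2 bearing: y=sinΔλ·cosφ2=0.77383277, x=cosφ1·sinφ2-sinφ1·cosφ2·cosΔλ=0.58273726; θ=atan2(y, x)=53.0183° ≈ 53.0°
Leg 3: φ1=0.5399595, φ2=-1.3481133, Δφ=-1.8880728, Δλ=-0.1844377 rad; a=sin²(Δφ/2)+cosφ1·cosφ2·sin²(Δλ/2)=0.6575964276; c=2·atan2(√a, √(1-a))=1.891456187; dist=6371·c=12050.467 ≈ 12050.5 km; running total=23787.8 km
Leg 3 bearing: y=sinΔλ·cosφ2=-0.04050201, x=cosφ1·sinφ2-sinφ1·cosφ2·cosΔλ=-0.94816299; θ=atan2(y, x)=-177.5540° <0 so +360° → 182.4460° ≈ 182.4°
Leg 4: φ1=-1.3481133, φ2=-0.4906592, Δφ=0.8574541, Δλ=3.6732252 rad; a=sin²(Δφ/2)+cosφ1·cosφ2·sin²(Δλ/2)=0.3541672882; c=2·atan2(√a, √(1-a))=1.274828823; dist=6371·c=8121.934 ≈ 8121.9 km; running total=31909.7 km
Leg 4 bearing: y=sinΔλ·cosφ2=-0.44713353, x=cosφ1·sinφ2-sinφ1·cosφ2·cosΔλ=-0.84557843; θ=atan2(y, x)=-152.1306° <0 so +360° → 207.8694° ≈ 207.9°
Leg 5: φ1=-0.4906592, φ2=-0.9951728, Δφ=-0.5045136, Δλ=-3.0427651 rad; a=sin²(Δφ/2)+cosφ1·cosφ2·sin²(Δλ/2)=0.5412596888; c=2·atan2(√a, √(1-a))=1.653409644; dist=6371·c=10533.873 ≈ 10533.9 km; running total=42443.6 km
Leg 5 bearing: y=sinΔλ·cosφ2=-0.05371002, x=cosφ1·sinφ2-sinφ1·cosφ2·cosΔλ=-0.99514109; θ=atan2(y, x)=-176.9106° <0 so +360° → 183.0894° ≈ 183.1°
Leg 6: φ1=-0.9951728, φ2=0.4567090, Δφ=1.4518818, Δλ=-1.2957604 rad; a=sin²(Δφ/2)+cosφ1·cosφ2·sin²(Δλ/2)=0.6186230089; c=2·atan2(√a, √(1-a))=1.810326272; dist=6371·c=11533.589 ≈ 11533.6 km; running total=53977.2 km
Leg 6 bearing: y=sinΔλ·cosφ2=-0.86377619, x=cosφ1·sinφ2-sinφ1·cosφ2·cosΔλ=0.44452787; θ=atan2(y, x)=-62.7681° <0 so +360° → 297.2319° ≈ 297.2°
Leg 7: φ1=0.4567090, φ2=-0.5048539, Δφ=-0.9615630, Δλ=4.1584162 rad; a=sin²(Δφ/2)+cosφ1·cosφ2·sin²(Δλ/2)=0.8132751045; c=2·atan2(√a, √(1-a))=2.247915299; dist=6371·c=14321.468 ≈ 14321.5 km; running total=68298.7 km
Leg 7 bearing: y=sinΔλ·cosφ2=-0.74434461, x=cosφ1·sinφ2-sinφ1·cosφ2·cosΔλ=-0.23105398; θ=atan2(y, x)=-107.2450° <0 so +360° → 252.7550° ≈ 252.8°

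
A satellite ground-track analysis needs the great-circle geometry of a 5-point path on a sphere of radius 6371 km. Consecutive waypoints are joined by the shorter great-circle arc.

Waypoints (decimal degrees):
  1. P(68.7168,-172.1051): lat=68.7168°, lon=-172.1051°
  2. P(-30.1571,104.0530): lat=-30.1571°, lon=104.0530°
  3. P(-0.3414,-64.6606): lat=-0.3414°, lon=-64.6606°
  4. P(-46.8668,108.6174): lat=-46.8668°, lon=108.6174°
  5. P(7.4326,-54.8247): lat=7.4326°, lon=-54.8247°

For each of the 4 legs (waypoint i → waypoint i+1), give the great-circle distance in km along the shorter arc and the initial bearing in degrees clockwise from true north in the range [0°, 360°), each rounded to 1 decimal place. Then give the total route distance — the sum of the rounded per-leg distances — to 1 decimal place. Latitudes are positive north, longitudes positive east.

Leg 1: dist=12870.8 km, bearing=252.6°
Leg 2: dist=16419.4 km, bearing=201.5°
Leg 3: dist=14725.1 km, bearing=173.8°
Leg 4: dist=15355.4 km, bearing=205.0°
Total: 59370.7 km

Leg 1: φ1=1.1993344, φ2=-0.5263407, Δφ=-1.7256751, Δλ=4.8198681 rad; a=sin²(Δφ/2)+cosφ1·cosφ2·sin²(Δλ/2)=0.7172211804; c=2·atan2(√a, √(1-a))=2.020215393; dist=6371·c=12870.792 ≈ 12870.8 km; running total=12870.8 km
Leg 1 bearing: y=sinΔλ·cosφ2=-0.85966188, x=cosφ1·sinφ2-sinφ1·cosφ2·cosΔλ=-0.26877740; θ=atan2(y, x)=-107.3621° <0 so +360° → 252.6379° ≈ 252.6°
Leg 2: φ1=-0.5263407, φ2=-0.0059586, Δφ=0.5203821, Δλ=-2.9446078 rad; a=sin²(Δφ/2)+cosφ1·cosφ2·sin²(Δλ/2)=0.9224606887; c=2·atan2(√a, √(1-a))=2.577214488; dist=6371·c=16419.434 ≈ 16419.4 km; running total=29290.2 km
Leg 2 bearing: y=sinΔλ·cosφ2=-0.19570990, x=cosφ1·sinφ2-sinφ1·cosφ2·cosΔλ=-0.49780066; θ=atan2(y, x)=-158.5378° <0 so +360° → 201.4622° ≈ 201.5°
Leg 3: φ1=-0.0059586, φ2=-0.8179800, Δφ=-0.8120214, Δλ=3.0242716 rad; a=sin²(Δφ/2)+cosφ1·cosφ2·sin²(Δλ/2)=0.8373182441; c=2·atan2(√a, √(1-a))=2.311268455; dist=6371·c=14725.091 ≈ 14725.1 km; running total=44015.3 km
Leg 3 bearing: y=sinΔλ·cosφ2=0.08002813, x=cosφ1·sinφ2-sinφ1·cosφ2·cosΔλ=-0.73379909; θ=atan2(y, x)=173.7759° ≈ 173.8°
Leg 4: φ1=-0.8179800, φ2=0.1297233, Δφ=0.9477033, Δλ=-2.8526028 rad; a=sin²(Δφ/2)+cosφ1·cosφ2·sin²(Δλ/2)=0.8721207017; c=2·atan2(√a, √(1-a))=2.410194673; dist=6371·c=15355.350 ≈ 15355.4 km; running total=59370.7 km
Leg 4 bearing: y=sinΔλ·cosφ2=-0.28258961, x=cosφ1·sinφ2-sinφ1·cosφ2·cosΔλ=-0.60518414; θ=atan2(y, x)=-154.9699° <0 so +360° → 205.0301° ≈ 205.0°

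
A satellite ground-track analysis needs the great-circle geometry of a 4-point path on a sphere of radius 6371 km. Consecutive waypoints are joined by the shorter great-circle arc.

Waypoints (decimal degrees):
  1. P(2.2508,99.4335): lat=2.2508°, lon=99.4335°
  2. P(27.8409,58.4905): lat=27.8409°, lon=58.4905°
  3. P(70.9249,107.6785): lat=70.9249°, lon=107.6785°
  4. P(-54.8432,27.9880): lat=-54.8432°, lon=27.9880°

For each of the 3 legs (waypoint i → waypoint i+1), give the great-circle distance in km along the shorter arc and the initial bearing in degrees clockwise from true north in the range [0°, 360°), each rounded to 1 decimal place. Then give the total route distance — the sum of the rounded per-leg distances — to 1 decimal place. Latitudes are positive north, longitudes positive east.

Leg 1: dist=5193.4 km, bearing=307.2°
Leg 2: dist=5663.4 km, bearing=18.6°
Leg 3: dist=15305.7 km, bearing=237.2°
Total: 26162.5 km

Leg 1: φ1=0.0392839, φ2=0.4859154, Δφ=0.4466315, Δλ=-0.7145902 rad; a=sin²(Δφ/2)+cosφ1·cosφ2·sin²(Δλ/2)=0.1571233302; c=2·atan2(√a, √(1-a))=0.815158089; dist=6371·c=5193.372 ≈ 5193.4 km; running total=5193.4 km
Leg 1 bearing: y=sinΔλ·cosφ2=-0.57945458, x=cosφ1·sinφ2-sinφ1·cosφ2·cosΔλ=0.44042565; θ=atan2(y, x)=-52.7626° <0 so +360° → 307.2374° ≈ 307.2°
Leg 2: φ1=0.4859154, φ2=1.2378730, Δφ=0.7519577, Δλ=0.8584926 rad; a=sin²(Δφ/2)+cosφ1·cosφ2·sin²(Δλ/2)=0.1848775745; c=2·atan2(√a, √(1-a))=0.888927787; dist=6371·c=5663.359 ≈ 5663.4 km; running total=10856.8 km
Leg 2 bearing: y=sinΔλ·cosφ2=0.24734671, x=cosφ1·sinφ2-sinφ1·cosφ2·cosΔλ=0.73594228; θ=atan2(y, x)=18.5773° ≈ 18.6°
Leg 3: φ1=1.2378730, φ2=-0.9571944, Δφ=-2.1950674, Δλ=-1.3908616 rad; a=sin²(Δφ/2)+cosφ1·cosφ2·sin²(Δλ/2)=0.8695044998; c=2·atan2(√a, √(1-a))=2.402394504; dist=6371·c=15305.655 ≈ 15305.7 km; running total=26162.5 km
Leg 3 bearing: y=sinΔλ·cosφ2=-0.56651971, x=cosφ1·sinφ2-sinφ1·cosφ2·cosΔλ=-0.36458349; θ=atan2(y, x)=-122.7633° <0 so +360° → 237.2367° ≈ 237.2°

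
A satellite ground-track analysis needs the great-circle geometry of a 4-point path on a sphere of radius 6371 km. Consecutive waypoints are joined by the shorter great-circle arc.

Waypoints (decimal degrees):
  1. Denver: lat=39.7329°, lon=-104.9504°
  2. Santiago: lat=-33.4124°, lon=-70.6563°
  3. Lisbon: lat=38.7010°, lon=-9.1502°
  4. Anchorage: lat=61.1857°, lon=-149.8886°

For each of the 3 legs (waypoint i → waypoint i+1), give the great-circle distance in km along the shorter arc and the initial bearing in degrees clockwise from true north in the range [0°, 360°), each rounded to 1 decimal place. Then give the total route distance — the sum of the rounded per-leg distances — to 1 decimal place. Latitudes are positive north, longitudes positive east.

Leg 1: φ1=0.6934699, φ2=-0.5831564, Δφ=-1.2766263, Δλ=0.5985450 rad; a=sin²(Δφ/2)+cosφ1·cosφ2·sin²(Δλ/2)=0.4108252452; c=2·atan2(√a, √(1-a))=1.391487515; dist=6371·c=8865.167 ≈ 8865.2 km; running total=8865.2 km
Leg 1 bearing: y=sinΔλ·cosφ2=0.47032036, x=cosφ1·sinφ2-sinφ1·cosφ2·cosΔλ=-0.86428595; θ=atan2(y, x)=151.4462° ≈ 151.4°
Leg 2: φ1=-0.5831564, φ2=0.6754599, Δφ=1.2586163, Δλ=1.0734840 rad; a=sin²(Δφ/2)+cosφ1·cosφ2·sin²(Δλ/2)=0.5167629195; c=2·atan2(√a, √(1-a))=1.604328449; dist=6371·c=10221.177 ≈ 10221.2 km; running total=19086.4 km
Leg 2 bearing: y=sinΔλ·cosφ2=0.68588565, x=cosφ1·sinφ2-sinφ1·cosφ2·cosΔλ=0.72693665; θ=atan2(y, x)=43.3357° ≈ 43.3°
Leg 3: φ1=0.6754599, φ2=1.0678919, Δφ=0.3924320, Δλ=-2.4563485 rad; a=sin²(Δφ/2)+cosφ1·cosφ2·sin²(Δλ/2)=0.3716956473; c=2·atan2(√a, √(1-a))=1.311284552; dist=6371·c=8354.194 ≈ 8354.2 km; running total=27440.6 km
Leg 3 bearing: y=sinΔλ·cosφ2=-0.30502204, x=cosφ1·sinφ2-sinφ1·cosφ2·cosΔλ=0.91712242; θ=atan2(y, x)=-18.3964° <0 so +360° → 341.6036° ≈ 341.6°

Leg 1: dist=8865.2 km, bearing=151.4°
Leg 2: dist=10221.2 km, bearing=43.3°
Leg 3: dist=8354.2 km, bearing=341.6°
Total: 27440.6 km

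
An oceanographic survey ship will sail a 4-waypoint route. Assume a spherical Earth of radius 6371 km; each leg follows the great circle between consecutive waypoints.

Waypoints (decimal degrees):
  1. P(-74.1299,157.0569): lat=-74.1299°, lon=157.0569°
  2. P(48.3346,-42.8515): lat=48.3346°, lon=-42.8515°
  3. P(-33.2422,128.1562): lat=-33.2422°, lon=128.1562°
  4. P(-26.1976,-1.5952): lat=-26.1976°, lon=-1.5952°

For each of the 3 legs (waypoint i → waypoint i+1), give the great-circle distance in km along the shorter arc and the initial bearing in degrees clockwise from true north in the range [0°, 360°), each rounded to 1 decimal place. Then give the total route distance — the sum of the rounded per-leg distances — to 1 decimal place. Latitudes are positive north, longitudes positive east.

Leg 1: φ1=-1.2938108, φ2=0.8435979, Δφ=2.1374087, Δλ=-3.4890598 rad; a=sin²(Δφ/2)+cosφ1·cosφ2·sin²(Δλ/2)=0.9447452248; c=2·atan2(√a, √(1-a))=2.667025181; dist=6371·c=16991.617 ≈ 16991.6 km; running total=16991.6 km
Leg 1 bearing: y=sinΔλ·cosφ2=0.22636894, x=cosφ1·sinφ2-sinφ1·cosφ2·cosΔλ=-0.39694313; θ=atan2(y, x)=150.3047° ≈ 150.3°
Leg 2: φ1=0.8435979, φ2=-0.5801858, Δφ=-1.4237838, Δλ=2.9846474 rad; a=sin²(Δφ/2)+cosφ1·cosφ2·sin²(Δλ/2)=0.9793368176; c=2·atan2(√a, √(1-a))=2.853099365; dist=6371·c=18177.096 ≈ 18177.1 km; running total=35168.7 km
Leg 2 bearing: y=sinΔλ·cosφ2=0.13072464, x=cosφ1·sinφ2-sinφ1·cosφ2·cosΔλ=0.25269731; θ=atan2(y, x)=27.3533° ≈ 27.4°
Leg 3: φ1=-0.5801858, φ2=-0.4572344, Δφ=0.1229515, Δλ=-2.2645891 rad; a=sin²(Δφ/2)+cosφ1·cosφ2·sin²(Δλ/2)=0.6189377490; c=2·atan2(√a, √(1-a))=1.810974303; dist=6371·c=11537.717 ≈ 11537.7 km; running total=46706.4 km
Leg 3 bearing: y=sinΔλ·cosφ2=-0.68984997, x=cosφ1·sinφ2-sinφ1·cosφ2·cosΔλ=-0.68375600; θ=atan2(y, x)=-134.7458° <0 so +360° → 225.2542° ≈ 225.3°

Leg 1: dist=16991.6 km, bearing=150.3°
Leg 2: dist=18177.1 km, bearing=27.4°
Leg 3: dist=11537.7 km, bearing=225.3°
Total: 46706.4 km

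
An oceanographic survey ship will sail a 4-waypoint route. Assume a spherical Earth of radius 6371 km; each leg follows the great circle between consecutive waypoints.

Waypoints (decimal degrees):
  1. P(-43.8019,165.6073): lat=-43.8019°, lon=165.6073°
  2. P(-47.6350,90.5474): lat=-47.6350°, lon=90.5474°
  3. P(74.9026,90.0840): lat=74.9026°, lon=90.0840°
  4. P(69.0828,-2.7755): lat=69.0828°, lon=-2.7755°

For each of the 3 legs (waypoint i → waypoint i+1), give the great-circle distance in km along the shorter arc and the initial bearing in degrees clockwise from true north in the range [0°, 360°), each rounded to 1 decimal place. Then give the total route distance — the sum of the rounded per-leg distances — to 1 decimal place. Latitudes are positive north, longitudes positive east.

Leg 1: φ1=-0.7644874, φ2=-0.8313876, Δφ=-0.0669002, Δλ=-1.3100424 rad; a=sin²(Δφ/2)+cosφ1·cosφ2·sin²(Δλ/2)=0.1815983601; c=2·atan2(√a, √(1-a))=0.880451255; dist=6371·c=5609.355 ≈ 5609.4 km; running total=5609.4 km
Leg 1 bearing: y=sinΔλ·cosφ2=-0.65107222, x=cosφ1·sinφ2-sinφ1·cosφ2·cosΔλ=-0.41302124; θ=atan2(y, x)=-122.3899° <0 so +360° → 237.6101° ≈ 237.6°
Leg 2: φ1=-0.8313876, φ2=1.3072970, Δφ=2.1386846, Δλ=-0.0080879 rad; a=sin²(Δφ/2)+cosφ1·cosφ2·sin²(Δλ/2)=0.7689293517; c=2·atan2(√a, √(1-a))=2.138691387; dist=6371·c=13625.603 ≈ 13625.6 km; running total=19235.0 km
Leg 2 bearing: y=sinΔλ·cosφ2=-0.00210655, x=cosφ1·sinφ2-sinφ1·cosφ2·cosΔλ=0.84303237; θ=atan2(y, x)=-0.1432° <0 so +360° → 359.8568° ≈ 359.9°
Leg 3: φ1=1.3072970, φ2=1.2057223, Δφ=-0.1015747, Δλ=-1.6207040 rad; a=sin²(Δφ/2)+cosφ1·cosφ2·sin²(Δλ/2)=0.0513912475; c=2·atan2(√a, √(1-a))=0.457368813; dist=6371·c=2913.897 ≈ 2913.9 km; running total=22148.9 km
Leg 3 bearing: y=sinΔλ·cosφ2=-0.35657389, x=cosφ1·sinφ2-sinφ1·cosφ2·cosΔλ=0.26049147; θ=atan2(y, x)=-53.8504° <0 so +360° → 306.1496° ≈ 306.1°

Leg 1: dist=5609.4 km, bearing=237.6°
Leg 2: dist=13625.6 km, bearing=359.9°
Leg 3: dist=2913.9 km, bearing=306.1°
Total: 22148.9 km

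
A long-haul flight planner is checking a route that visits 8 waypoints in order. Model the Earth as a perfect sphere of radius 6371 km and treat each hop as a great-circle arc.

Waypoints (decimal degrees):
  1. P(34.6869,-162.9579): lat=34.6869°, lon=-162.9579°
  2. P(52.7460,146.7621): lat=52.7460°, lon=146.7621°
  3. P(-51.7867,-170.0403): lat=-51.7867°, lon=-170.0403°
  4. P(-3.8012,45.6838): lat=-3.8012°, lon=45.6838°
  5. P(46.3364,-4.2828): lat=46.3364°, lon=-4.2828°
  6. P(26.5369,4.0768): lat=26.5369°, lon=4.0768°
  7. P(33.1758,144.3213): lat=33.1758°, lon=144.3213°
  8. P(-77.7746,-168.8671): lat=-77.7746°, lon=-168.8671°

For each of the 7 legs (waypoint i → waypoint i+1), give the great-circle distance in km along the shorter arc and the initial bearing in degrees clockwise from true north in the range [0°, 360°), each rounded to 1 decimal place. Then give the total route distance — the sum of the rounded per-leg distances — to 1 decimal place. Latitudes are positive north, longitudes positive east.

Leg 1: φ1=0.6054006, φ2=0.9205914, Δφ=0.3151908, Δλ=5.4056338 rad; a=sin²(Δφ/2)+cosφ1·cosφ2·sin²(Δλ/2)=0.1144685995; c=2·atan2(√a, √(1-a))=0.690287779; dist=6371·c=4397.823 ≈ 4397.8 km; running total=4397.8 km
Leg 1 bearing: y=sinΔλ·cosφ2=-0.46562068, x=cosφ1·sinφ2-sinφ1·cosφ2·cosΔλ=0.43434956; θ=atan2(y, x)=-46.9900° <0 so +360° → 313.0100° ≈ 313.0°
Leg 2: φ1=0.9205914, φ2=-0.9038484, Δφ=-1.8244398, Δλ=-5.5292450 rad; a=sin²(Δφ/2)+cosφ1·cosφ2·sin²(Δλ/2)=0.6762065857; c=2·atan2(√a, √(1-a))=1.930944785; dist=6371·c=12302.049 ≈ 12302.0 km; running total=16699.8 km
Leg 2 bearing: y=sinΔλ·cosφ2=0.42343565, x=cosφ1·sinφ2-sinφ1·cosφ2·cosΔλ=-0.83457007; θ=atan2(y, x)=153.0981° ≈ 153.1°
Leg 3: φ1=-0.9038484, φ2=-0.0663435, Δφ=0.8375050, Δλ=3.7650958 rad; a=sin²(Δφ/2)+cosφ1·cosφ2·sin²(Δλ/2)=0.7245010114; c=2·atan2(√a, √(1-a))=2.036444460; dist=6371·c=12974.188 ≈ 12974.2 km; running total=29674.0 km
Leg 3 bearing: y=sinΔλ·cosφ2=-0.58259825, x=cosφ1·sinφ2-sinφ1·cosφ2·cosΔλ=-0.67747802; θ=atan2(y, x)=-139.3061° <0 so +360° → 220.6939° ≈ 220.7°
Leg 4: φ1=-0.0663435, φ2=0.8087227, Δφ=0.8750662, Δλ=-0.8720817 rad; a=sin²(Δφ/2)+cosφ1·cosφ2·sin²(Δλ/2)=0.3024157361; c=2·atan2(√a, √(1-a))=1.164545023; dist=6371·c=7419.316 ≈ 7419.3 km; running total=37093.3 km
Leg 4 bearing: y=sinΔλ·cosφ2=-0.52863588, x=cosφ1·sinφ2-sinφ1·cosφ2·cosΔλ=0.75125624; θ=atan2(y, x)=-35.1329° <0 so +360° → 324.8671° ≈ 324.9°
Leg 5: φ1=0.8087227, φ2=0.4631563, Δφ=-0.3455665, Δλ=0.1459025 rad; a=sin²(Δφ/2)+cosφ1·cosφ2·sin²(Δλ/2)=0.0328395591; c=2·atan2(√a, √(1-a))=0.364447363; dist=6371·c=2321.894 ≈ 2321.9 km; running total=39415.2 km
Leg 5 bearing: y=sinΔλ·cosφ2=0.13006862, x=cosφ1·sinφ2-sinφ1·cosφ2·cosΔλ=-0.33185335; θ=atan2(y, x)=158.5975° ≈ 158.6°
Leg 6: φ1=0.4631563, φ2=0.5790269, Δφ=0.1158707, Δλ=2.4477283 rad; a=sin²(Δφ/2)+cosφ1·cosφ2·sin²(Δλ/2)=0.6655977395; c=2·atan2(√a, √(1-a))=1.908366606; dist=6371·c=12158.204 ≈ 12158.2 km; running total=51573.4 km
Leg 6 bearing: y=sinΔλ·cosφ2=0.53526935, x=cosφ1·sinφ2-sinφ1·cosφ2·cosΔλ=0.77704329; θ=atan2(y, x)=34.5612° ≈ 34.6°
Leg 7: φ1=0.5790269, φ2=-1.3574228, Δφ=-1.9364498, Δλ=-5.4661688 rad; a=sin²(Δφ/2)+cosφ1·cosφ2·sin²(Δλ/2)=0.7067484194; c=2·atan2(√a, √(1-a))=1.997087601; dist=6371·c=12723.445 ≈ 12723.4 km; running total=64296.8 km
Leg 7 bearing: y=sinΔλ·cosφ2=0.15439434, x=cosφ1·sinφ2-sinφ1·cosφ2·cosΔλ=-0.89731976; θ=atan2(y, x)=170.2372° ≈ 170.2°

Leg 1: dist=4397.8 km, bearing=313.0°
Leg 2: dist=12302.0 km, bearing=153.1°
Leg 3: dist=12974.2 km, bearing=220.7°
Leg 4: dist=7419.3 km, bearing=324.9°
Leg 5: dist=2321.9 km, bearing=158.6°
Leg 6: dist=12158.2 km, bearing=34.6°
Leg 7: dist=12723.4 km, bearing=170.2°
Total: 64296.8 km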